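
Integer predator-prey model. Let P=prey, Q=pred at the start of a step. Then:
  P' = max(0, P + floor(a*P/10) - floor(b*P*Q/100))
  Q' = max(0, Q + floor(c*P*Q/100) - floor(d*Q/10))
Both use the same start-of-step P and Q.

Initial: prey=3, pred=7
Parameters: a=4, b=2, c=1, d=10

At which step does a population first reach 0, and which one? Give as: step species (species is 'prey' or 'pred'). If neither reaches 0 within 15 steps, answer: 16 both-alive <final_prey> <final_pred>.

Step 1: prey: 3+1-0=4; pred: 7+0-7=0
First extinction: pred at step 1

Answer: 1 pred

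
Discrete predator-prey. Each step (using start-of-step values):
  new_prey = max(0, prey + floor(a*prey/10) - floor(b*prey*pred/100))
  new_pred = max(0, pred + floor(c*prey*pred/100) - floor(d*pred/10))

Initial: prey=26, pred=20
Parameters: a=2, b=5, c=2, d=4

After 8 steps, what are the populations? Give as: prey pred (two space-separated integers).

Answer: 1 2

Derivation:
Step 1: prey: 26+5-26=5; pred: 20+10-8=22
Step 2: prey: 5+1-5=1; pred: 22+2-8=16
Step 3: prey: 1+0-0=1; pred: 16+0-6=10
Step 4: prey: 1+0-0=1; pred: 10+0-4=6
Step 5: prey: 1+0-0=1; pred: 6+0-2=4
Step 6: prey: 1+0-0=1; pred: 4+0-1=3
Step 7: prey: 1+0-0=1; pred: 3+0-1=2
Step 8: prey: 1+0-0=1; pred: 2+0-0=2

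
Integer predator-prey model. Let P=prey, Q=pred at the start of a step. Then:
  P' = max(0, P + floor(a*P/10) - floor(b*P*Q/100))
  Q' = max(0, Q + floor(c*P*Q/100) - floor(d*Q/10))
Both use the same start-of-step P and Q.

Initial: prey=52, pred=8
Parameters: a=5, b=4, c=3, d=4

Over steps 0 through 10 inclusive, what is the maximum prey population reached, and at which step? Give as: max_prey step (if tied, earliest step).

Step 1: prey: 52+26-16=62; pred: 8+12-3=17
Step 2: prey: 62+31-42=51; pred: 17+31-6=42
Step 3: prey: 51+25-85=0; pred: 42+64-16=90
Step 4: prey: 0+0-0=0; pred: 90+0-36=54
Step 5: prey: 0+0-0=0; pred: 54+0-21=33
Step 6: prey: 0+0-0=0; pred: 33+0-13=20
Step 7: prey: 0+0-0=0; pred: 20+0-8=12
Step 8: prey: 0+0-0=0; pred: 12+0-4=8
Step 9: prey: 0+0-0=0; pred: 8+0-3=5
Step 10: prey: 0+0-0=0; pred: 5+0-2=3
Max prey = 62 at step 1

Answer: 62 1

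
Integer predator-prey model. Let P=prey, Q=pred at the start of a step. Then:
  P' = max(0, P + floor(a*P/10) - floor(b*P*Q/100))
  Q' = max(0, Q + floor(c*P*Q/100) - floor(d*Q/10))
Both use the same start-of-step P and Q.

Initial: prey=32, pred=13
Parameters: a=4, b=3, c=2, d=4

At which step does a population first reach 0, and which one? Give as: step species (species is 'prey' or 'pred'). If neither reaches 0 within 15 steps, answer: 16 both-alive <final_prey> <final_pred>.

Step 1: prey: 32+12-12=32; pred: 13+8-5=16
Step 2: prey: 32+12-15=29; pred: 16+10-6=20
Step 3: prey: 29+11-17=23; pred: 20+11-8=23
Step 4: prey: 23+9-15=17; pred: 23+10-9=24
Step 5: prey: 17+6-12=11; pred: 24+8-9=23
Step 6: prey: 11+4-7=8; pred: 23+5-9=19
Step 7: prey: 8+3-4=7; pred: 19+3-7=15
Step 8: prey: 7+2-3=6; pred: 15+2-6=11
Step 9: prey: 6+2-1=7; pred: 11+1-4=8
Step 10: prey: 7+2-1=8; pred: 8+1-3=6
Step 11: prey: 8+3-1=10; pred: 6+0-2=4
Step 12: prey: 10+4-1=13; pred: 4+0-1=3
Step 13: prey: 13+5-1=17; pred: 3+0-1=2
Step 14: prey: 17+6-1=22; pred: 2+0-0=2
Step 15: prey: 22+8-1=29; pred: 2+0-0=2
No extinction within 15 steps

Answer: 16 both-alive 29 2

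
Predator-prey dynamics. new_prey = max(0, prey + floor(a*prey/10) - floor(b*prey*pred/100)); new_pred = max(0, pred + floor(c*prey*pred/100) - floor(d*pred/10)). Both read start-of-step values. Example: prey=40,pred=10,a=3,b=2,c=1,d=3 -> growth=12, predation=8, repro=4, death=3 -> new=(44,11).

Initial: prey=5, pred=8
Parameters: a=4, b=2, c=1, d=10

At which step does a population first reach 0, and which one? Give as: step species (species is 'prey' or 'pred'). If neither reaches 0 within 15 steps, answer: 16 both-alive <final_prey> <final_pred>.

Answer: 1 pred

Derivation:
Step 1: prey: 5+2-0=7; pred: 8+0-8=0
First extinction: pred at step 1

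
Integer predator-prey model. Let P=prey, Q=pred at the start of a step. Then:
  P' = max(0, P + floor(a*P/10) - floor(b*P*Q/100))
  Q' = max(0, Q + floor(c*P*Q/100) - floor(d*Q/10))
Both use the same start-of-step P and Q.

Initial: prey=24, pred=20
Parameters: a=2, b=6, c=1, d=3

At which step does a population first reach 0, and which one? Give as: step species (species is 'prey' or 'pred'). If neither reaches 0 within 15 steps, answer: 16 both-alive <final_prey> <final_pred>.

Step 1: prey: 24+4-28=0; pred: 20+4-6=18
First extinction: prey at step 1

Answer: 1 prey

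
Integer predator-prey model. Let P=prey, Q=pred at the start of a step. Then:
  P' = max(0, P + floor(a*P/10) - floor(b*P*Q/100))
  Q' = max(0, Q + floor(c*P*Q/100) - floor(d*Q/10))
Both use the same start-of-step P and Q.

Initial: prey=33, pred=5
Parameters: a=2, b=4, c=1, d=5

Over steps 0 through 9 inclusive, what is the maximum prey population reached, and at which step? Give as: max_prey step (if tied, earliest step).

Step 1: prey: 33+6-6=33; pred: 5+1-2=4
Step 2: prey: 33+6-5=34; pred: 4+1-2=3
Step 3: prey: 34+6-4=36; pred: 3+1-1=3
Step 4: prey: 36+7-4=39; pred: 3+1-1=3
Step 5: prey: 39+7-4=42; pred: 3+1-1=3
Step 6: prey: 42+8-5=45; pred: 3+1-1=3
Step 7: prey: 45+9-5=49; pred: 3+1-1=3
Step 8: prey: 49+9-5=53; pred: 3+1-1=3
Step 9: prey: 53+10-6=57; pred: 3+1-1=3
Max prey = 57 at step 9

Answer: 57 9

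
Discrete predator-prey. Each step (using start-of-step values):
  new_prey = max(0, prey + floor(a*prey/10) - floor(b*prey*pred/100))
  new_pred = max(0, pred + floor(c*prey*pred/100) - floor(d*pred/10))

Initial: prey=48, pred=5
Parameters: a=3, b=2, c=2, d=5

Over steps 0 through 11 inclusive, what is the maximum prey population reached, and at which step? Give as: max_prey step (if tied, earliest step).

Answer: 71 3

Derivation:
Step 1: prey: 48+14-4=58; pred: 5+4-2=7
Step 2: prey: 58+17-8=67; pred: 7+8-3=12
Step 3: prey: 67+20-16=71; pred: 12+16-6=22
Step 4: prey: 71+21-31=61; pred: 22+31-11=42
Step 5: prey: 61+18-51=28; pred: 42+51-21=72
Step 6: prey: 28+8-40=0; pred: 72+40-36=76
Step 7: prey: 0+0-0=0; pred: 76+0-38=38
Step 8: prey: 0+0-0=0; pred: 38+0-19=19
Step 9: prey: 0+0-0=0; pred: 19+0-9=10
Step 10: prey: 0+0-0=0; pred: 10+0-5=5
Step 11: prey: 0+0-0=0; pred: 5+0-2=3
Max prey = 71 at step 3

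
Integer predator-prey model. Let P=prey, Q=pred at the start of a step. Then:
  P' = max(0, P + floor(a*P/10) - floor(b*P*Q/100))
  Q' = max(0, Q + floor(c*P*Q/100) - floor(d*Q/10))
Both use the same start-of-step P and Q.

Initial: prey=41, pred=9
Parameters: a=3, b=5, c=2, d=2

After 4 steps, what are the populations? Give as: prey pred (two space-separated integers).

Step 1: prey: 41+12-18=35; pred: 9+7-1=15
Step 2: prey: 35+10-26=19; pred: 15+10-3=22
Step 3: prey: 19+5-20=4; pred: 22+8-4=26
Step 4: prey: 4+1-5=0; pred: 26+2-5=23

Answer: 0 23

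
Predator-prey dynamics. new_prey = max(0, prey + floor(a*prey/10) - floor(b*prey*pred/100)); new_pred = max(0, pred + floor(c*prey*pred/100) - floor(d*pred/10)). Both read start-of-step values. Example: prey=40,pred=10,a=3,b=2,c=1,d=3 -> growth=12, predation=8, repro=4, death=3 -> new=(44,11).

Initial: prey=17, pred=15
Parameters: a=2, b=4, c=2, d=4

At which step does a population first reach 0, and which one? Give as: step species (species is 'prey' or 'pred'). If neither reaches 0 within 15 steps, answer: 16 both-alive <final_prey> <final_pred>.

Step 1: prey: 17+3-10=10; pred: 15+5-6=14
Step 2: prey: 10+2-5=7; pred: 14+2-5=11
Step 3: prey: 7+1-3=5; pred: 11+1-4=8
Step 4: prey: 5+1-1=5; pred: 8+0-3=5
Step 5: prey: 5+1-1=5; pred: 5+0-2=3
Step 6: prey: 5+1-0=6; pred: 3+0-1=2
Step 7: prey: 6+1-0=7; pred: 2+0-0=2
Step 8: prey: 7+1-0=8; pred: 2+0-0=2
Step 9: prey: 8+1-0=9; pred: 2+0-0=2
Step 10: prey: 9+1-0=10; pred: 2+0-0=2
Step 11: prey: 10+2-0=12; pred: 2+0-0=2
Step 12: prey: 12+2-0=14; pred: 2+0-0=2
Step 13: prey: 14+2-1=15; pred: 2+0-0=2
Step 14: prey: 15+3-1=17; pred: 2+0-0=2
Step 15: prey: 17+3-1=19; pred: 2+0-0=2
No extinction within 15 steps

Answer: 16 both-alive 19 2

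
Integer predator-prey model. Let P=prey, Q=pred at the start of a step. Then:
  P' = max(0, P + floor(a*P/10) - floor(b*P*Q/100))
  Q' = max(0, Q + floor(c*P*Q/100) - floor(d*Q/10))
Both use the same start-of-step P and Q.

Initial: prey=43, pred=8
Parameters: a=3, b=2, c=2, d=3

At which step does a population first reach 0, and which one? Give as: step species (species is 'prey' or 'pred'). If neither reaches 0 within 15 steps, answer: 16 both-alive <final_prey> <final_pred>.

Step 1: prey: 43+12-6=49; pred: 8+6-2=12
Step 2: prey: 49+14-11=52; pred: 12+11-3=20
Step 3: prey: 52+15-20=47; pred: 20+20-6=34
Step 4: prey: 47+14-31=30; pred: 34+31-10=55
Step 5: prey: 30+9-33=6; pred: 55+33-16=72
Step 6: prey: 6+1-8=0; pred: 72+8-21=59
First extinction: prey at step 6

Answer: 6 prey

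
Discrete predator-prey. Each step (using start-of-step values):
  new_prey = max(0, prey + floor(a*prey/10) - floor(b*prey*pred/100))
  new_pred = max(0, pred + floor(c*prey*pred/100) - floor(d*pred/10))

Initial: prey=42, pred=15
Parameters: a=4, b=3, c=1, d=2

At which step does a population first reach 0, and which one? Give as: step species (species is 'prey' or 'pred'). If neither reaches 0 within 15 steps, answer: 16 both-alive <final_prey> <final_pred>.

Step 1: prey: 42+16-18=40; pred: 15+6-3=18
Step 2: prey: 40+16-21=35; pred: 18+7-3=22
Step 3: prey: 35+14-23=26; pred: 22+7-4=25
Step 4: prey: 26+10-19=17; pred: 25+6-5=26
Step 5: prey: 17+6-13=10; pred: 26+4-5=25
Step 6: prey: 10+4-7=7; pred: 25+2-5=22
Step 7: prey: 7+2-4=5; pred: 22+1-4=19
Step 8: prey: 5+2-2=5; pred: 19+0-3=16
Step 9: prey: 5+2-2=5; pred: 16+0-3=13
Step 10: prey: 5+2-1=6; pred: 13+0-2=11
Step 11: prey: 6+2-1=7; pred: 11+0-2=9
Step 12: prey: 7+2-1=8; pred: 9+0-1=8
Step 13: prey: 8+3-1=10; pred: 8+0-1=7
Step 14: prey: 10+4-2=12; pred: 7+0-1=6
Step 15: prey: 12+4-2=14; pred: 6+0-1=5
No extinction within 15 steps

Answer: 16 both-alive 14 5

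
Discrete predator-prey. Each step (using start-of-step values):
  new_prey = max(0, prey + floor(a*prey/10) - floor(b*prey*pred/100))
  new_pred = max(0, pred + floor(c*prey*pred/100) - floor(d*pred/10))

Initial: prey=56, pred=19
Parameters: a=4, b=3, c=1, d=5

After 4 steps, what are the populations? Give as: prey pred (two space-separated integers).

Answer: 27 14

Derivation:
Step 1: prey: 56+22-31=47; pred: 19+10-9=20
Step 2: prey: 47+18-28=37; pred: 20+9-10=19
Step 3: prey: 37+14-21=30; pred: 19+7-9=17
Step 4: prey: 30+12-15=27; pred: 17+5-8=14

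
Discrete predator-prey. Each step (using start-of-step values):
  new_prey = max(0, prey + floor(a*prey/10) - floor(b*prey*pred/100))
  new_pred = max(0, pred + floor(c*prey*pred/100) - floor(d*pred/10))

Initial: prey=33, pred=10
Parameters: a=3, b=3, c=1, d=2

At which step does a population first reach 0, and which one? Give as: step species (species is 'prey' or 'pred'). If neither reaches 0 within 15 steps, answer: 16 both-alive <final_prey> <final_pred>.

Step 1: prey: 33+9-9=33; pred: 10+3-2=11
Step 2: prey: 33+9-10=32; pred: 11+3-2=12
Step 3: prey: 32+9-11=30; pred: 12+3-2=13
Step 4: prey: 30+9-11=28; pred: 13+3-2=14
Step 5: prey: 28+8-11=25; pred: 14+3-2=15
Step 6: prey: 25+7-11=21; pred: 15+3-3=15
Step 7: prey: 21+6-9=18; pred: 15+3-3=15
Step 8: prey: 18+5-8=15; pred: 15+2-3=14
Step 9: prey: 15+4-6=13; pred: 14+2-2=14
Step 10: prey: 13+3-5=11; pred: 14+1-2=13
Step 11: prey: 11+3-4=10; pred: 13+1-2=12
Step 12: prey: 10+3-3=10; pred: 12+1-2=11
Step 13: prey: 10+3-3=10; pred: 11+1-2=10
Step 14: prey: 10+3-3=10; pred: 10+1-2=9
Step 15: prey: 10+3-2=11; pred: 9+0-1=8
No extinction within 15 steps

Answer: 16 both-alive 11 8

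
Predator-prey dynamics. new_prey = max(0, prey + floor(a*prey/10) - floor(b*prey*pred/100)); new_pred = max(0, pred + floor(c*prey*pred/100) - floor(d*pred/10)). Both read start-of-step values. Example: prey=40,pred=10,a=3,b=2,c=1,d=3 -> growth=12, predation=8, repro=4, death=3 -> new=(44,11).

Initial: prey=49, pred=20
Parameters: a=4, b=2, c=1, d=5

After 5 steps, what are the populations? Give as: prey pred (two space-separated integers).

Answer: 53 19

Derivation:
Step 1: prey: 49+19-19=49; pred: 20+9-10=19
Step 2: prey: 49+19-18=50; pred: 19+9-9=19
Step 3: prey: 50+20-19=51; pred: 19+9-9=19
Step 4: prey: 51+20-19=52; pred: 19+9-9=19
Step 5: prey: 52+20-19=53; pred: 19+9-9=19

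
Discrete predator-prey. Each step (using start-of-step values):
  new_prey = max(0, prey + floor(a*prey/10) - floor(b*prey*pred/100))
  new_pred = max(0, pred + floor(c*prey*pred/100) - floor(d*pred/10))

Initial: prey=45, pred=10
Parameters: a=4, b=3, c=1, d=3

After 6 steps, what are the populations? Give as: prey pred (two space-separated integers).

Answer: 24 27

Derivation:
Step 1: prey: 45+18-13=50; pred: 10+4-3=11
Step 2: prey: 50+20-16=54; pred: 11+5-3=13
Step 3: prey: 54+21-21=54; pred: 13+7-3=17
Step 4: prey: 54+21-27=48; pred: 17+9-5=21
Step 5: prey: 48+19-30=37; pred: 21+10-6=25
Step 6: prey: 37+14-27=24; pred: 25+9-7=27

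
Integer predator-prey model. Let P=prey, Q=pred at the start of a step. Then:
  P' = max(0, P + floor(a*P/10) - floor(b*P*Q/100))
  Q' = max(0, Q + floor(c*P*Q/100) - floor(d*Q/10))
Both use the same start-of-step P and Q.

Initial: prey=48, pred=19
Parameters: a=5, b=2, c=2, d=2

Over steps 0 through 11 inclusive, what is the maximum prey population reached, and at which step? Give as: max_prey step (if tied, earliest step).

Step 1: prey: 48+24-18=54; pred: 19+18-3=34
Step 2: prey: 54+27-36=45; pred: 34+36-6=64
Step 3: prey: 45+22-57=10; pred: 64+57-12=109
Step 4: prey: 10+5-21=0; pred: 109+21-21=109
Step 5: prey: 0+0-0=0; pred: 109+0-21=88
Step 6: prey: 0+0-0=0; pred: 88+0-17=71
Step 7: prey: 0+0-0=0; pred: 71+0-14=57
Step 8: prey: 0+0-0=0; pred: 57+0-11=46
Step 9: prey: 0+0-0=0; pred: 46+0-9=37
Step 10: prey: 0+0-0=0; pred: 37+0-7=30
Step 11: prey: 0+0-0=0; pred: 30+0-6=24
Max prey = 54 at step 1

Answer: 54 1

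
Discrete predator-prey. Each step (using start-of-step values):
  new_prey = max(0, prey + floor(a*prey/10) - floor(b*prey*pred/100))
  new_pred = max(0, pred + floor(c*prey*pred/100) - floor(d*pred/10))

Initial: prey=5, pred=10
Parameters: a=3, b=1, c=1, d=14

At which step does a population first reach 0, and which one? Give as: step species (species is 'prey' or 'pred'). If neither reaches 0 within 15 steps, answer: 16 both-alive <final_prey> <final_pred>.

Answer: 1 pred

Derivation:
Step 1: prey: 5+1-0=6; pred: 10+0-14=0
First extinction: pred at step 1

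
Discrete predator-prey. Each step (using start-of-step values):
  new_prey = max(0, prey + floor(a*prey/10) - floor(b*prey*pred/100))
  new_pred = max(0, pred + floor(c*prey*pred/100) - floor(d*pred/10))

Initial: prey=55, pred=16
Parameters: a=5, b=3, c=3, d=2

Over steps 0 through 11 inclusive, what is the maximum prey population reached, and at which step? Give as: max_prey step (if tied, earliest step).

Answer: 56 1

Derivation:
Step 1: prey: 55+27-26=56; pred: 16+26-3=39
Step 2: prey: 56+28-65=19; pred: 39+65-7=97
Step 3: prey: 19+9-55=0; pred: 97+55-19=133
Step 4: prey: 0+0-0=0; pred: 133+0-26=107
Step 5: prey: 0+0-0=0; pred: 107+0-21=86
Step 6: prey: 0+0-0=0; pred: 86+0-17=69
Step 7: prey: 0+0-0=0; pred: 69+0-13=56
Step 8: prey: 0+0-0=0; pred: 56+0-11=45
Step 9: prey: 0+0-0=0; pred: 45+0-9=36
Step 10: prey: 0+0-0=0; pred: 36+0-7=29
Step 11: prey: 0+0-0=0; pred: 29+0-5=24
Max prey = 56 at step 1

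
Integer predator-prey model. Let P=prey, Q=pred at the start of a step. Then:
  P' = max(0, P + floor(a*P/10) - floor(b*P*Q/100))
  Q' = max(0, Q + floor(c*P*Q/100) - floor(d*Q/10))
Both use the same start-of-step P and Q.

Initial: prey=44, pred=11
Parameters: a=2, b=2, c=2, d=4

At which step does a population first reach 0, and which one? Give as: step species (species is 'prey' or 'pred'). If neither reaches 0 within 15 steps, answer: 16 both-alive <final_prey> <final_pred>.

Step 1: prey: 44+8-9=43; pred: 11+9-4=16
Step 2: prey: 43+8-13=38; pred: 16+13-6=23
Step 3: prey: 38+7-17=28; pred: 23+17-9=31
Step 4: prey: 28+5-17=16; pred: 31+17-12=36
Step 5: prey: 16+3-11=8; pred: 36+11-14=33
Step 6: prey: 8+1-5=4; pred: 33+5-13=25
Step 7: prey: 4+0-2=2; pred: 25+2-10=17
Step 8: prey: 2+0-0=2; pred: 17+0-6=11
Step 9: prey: 2+0-0=2; pred: 11+0-4=7
Step 10: prey: 2+0-0=2; pred: 7+0-2=5
Step 11: prey: 2+0-0=2; pred: 5+0-2=3
Step 12: prey: 2+0-0=2; pred: 3+0-1=2
Step 13: prey: 2+0-0=2; pred: 2+0-0=2
Steps 14-15: state stable at prey=2, pred=2 (no change)
No extinction within 15 steps

Answer: 16 both-alive 2 2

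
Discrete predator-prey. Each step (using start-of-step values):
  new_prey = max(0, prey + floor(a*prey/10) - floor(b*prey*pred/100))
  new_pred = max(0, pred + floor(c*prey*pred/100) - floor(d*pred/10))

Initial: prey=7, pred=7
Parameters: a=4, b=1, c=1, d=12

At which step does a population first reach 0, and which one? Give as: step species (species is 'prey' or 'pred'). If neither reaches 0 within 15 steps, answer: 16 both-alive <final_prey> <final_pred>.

Answer: 1 pred

Derivation:
Step 1: prey: 7+2-0=9; pred: 7+0-8=0
First extinction: pred at step 1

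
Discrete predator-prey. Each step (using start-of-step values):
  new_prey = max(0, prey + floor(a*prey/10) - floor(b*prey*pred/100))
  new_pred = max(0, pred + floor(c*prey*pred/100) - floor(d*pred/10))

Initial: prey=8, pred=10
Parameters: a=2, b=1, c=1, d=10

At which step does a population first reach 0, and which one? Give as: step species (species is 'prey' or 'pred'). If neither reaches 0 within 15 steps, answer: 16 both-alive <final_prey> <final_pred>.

Step 1: prey: 8+1-0=9; pred: 10+0-10=0
First extinction: pred at step 1

Answer: 1 pred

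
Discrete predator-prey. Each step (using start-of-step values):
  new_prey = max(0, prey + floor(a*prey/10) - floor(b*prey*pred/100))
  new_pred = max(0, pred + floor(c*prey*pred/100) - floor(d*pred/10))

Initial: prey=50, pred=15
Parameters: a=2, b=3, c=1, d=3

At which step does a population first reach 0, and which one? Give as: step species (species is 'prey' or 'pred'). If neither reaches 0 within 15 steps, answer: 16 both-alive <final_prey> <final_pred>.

Answer: 16 both-alive 14 3

Derivation:
Step 1: prey: 50+10-22=38; pred: 15+7-4=18
Step 2: prey: 38+7-20=25; pred: 18+6-5=19
Step 3: prey: 25+5-14=16; pred: 19+4-5=18
Step 4: prey: 16+3-8=11; pred: 18+2-5=15
Step 5: prey: 11+2-4=9; pred: 15+1-4=12
Step 6: prey: 9+1-3=7; pred: 12+1-3=10
Step 7: prey: 7+1-2=6; pred: 10+0-3=7
Step 8: prey: 6+1-1=6; pred: 7+0-2=5
Step 9: prey: 6+1-0=7; pred: 5+0-1=4
Step 10: prey: 7+1-0=8; pred: 4+0-1=3
Step 11: prey: 8+1-0=9; pred: 3+0-0=3
Step 12: prey: 9+1-0=10; pred: 3+0-0=3
Step 13: prey: 10+2-0=12; pred: 3+0-0=3
Step 14: prey: 12+2-1=13; pred: 3+0-0=3
Step 15: prey: 13+2-1=14; pred: 3+0-0=3
No extinction within 15 steps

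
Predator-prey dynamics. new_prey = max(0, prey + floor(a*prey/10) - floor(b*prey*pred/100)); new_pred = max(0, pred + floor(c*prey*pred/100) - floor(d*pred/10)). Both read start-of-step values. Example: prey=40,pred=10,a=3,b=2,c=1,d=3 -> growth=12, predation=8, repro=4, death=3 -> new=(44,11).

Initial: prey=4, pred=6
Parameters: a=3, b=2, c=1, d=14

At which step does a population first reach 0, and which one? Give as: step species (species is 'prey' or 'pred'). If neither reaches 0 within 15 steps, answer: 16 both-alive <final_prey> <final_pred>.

Step 1: prey: 4+1-0=5; pred: 6+0-8=0
First extinction: pred at step 1

Answer: 1 pred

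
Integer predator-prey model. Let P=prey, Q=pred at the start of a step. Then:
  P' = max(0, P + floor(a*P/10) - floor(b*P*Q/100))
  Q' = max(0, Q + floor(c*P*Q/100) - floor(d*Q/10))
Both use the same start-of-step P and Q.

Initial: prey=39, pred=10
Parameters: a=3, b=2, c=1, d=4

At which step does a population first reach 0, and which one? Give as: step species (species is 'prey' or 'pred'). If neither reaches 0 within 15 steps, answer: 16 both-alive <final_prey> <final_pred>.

Step 1: prey: 39+11-7=43; pred: 10+3-4=9
Step 2: prey: 43+12-7=48; pred: 9+3-3=9
Step 3: prey: 48+14-8=54; pred: 9+4-3=10
Step 4: prey: 54+16-10=60; pred: 10+5-4=11
Step 5: prey: 60+18-13=65; pred: 11+6-4=13
Step 6: prey: 65+19-16=68; pred: 13+8-5=16
Step 7: prey: 68+20-21=67; pred: 16+10-6=20
Step 8: prey: 67+20-26=61; pred: 20+13-8=25
Step 9: prey: 61+18-30=49; pred: 25+15-10=30
Step 10: prey: 49+14-29=34; pred: 30+14-12=32
Step 11: prey: 34+10-21=23; pred: 32+10-12=30
Step 12: prey: 23+6-13=16; pred: 30+6-12=24
Step 13: prey: 16+4-7=13; pred: 24+3-9=18
Step 14: prey: 13+3-4=12; pred: 18+2-7=13
Step 15: prey: 12+3-3=12; pred: 13+1-5=9
No extinction within 15 steps

Answer: 16 both-alive 12 9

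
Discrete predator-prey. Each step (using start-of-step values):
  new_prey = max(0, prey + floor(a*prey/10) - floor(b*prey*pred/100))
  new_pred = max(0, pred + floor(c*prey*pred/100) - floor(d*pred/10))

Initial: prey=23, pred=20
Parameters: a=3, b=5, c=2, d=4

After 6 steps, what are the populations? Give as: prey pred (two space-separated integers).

Step 1: prey: 23+6-23=6; pred: 20+9-8=21
Step 2: prey: 6+1-6=1; pred: 21+2-8=15
Step 3: prey: 1+0-0=1; pred: 15+0-6=9
Step 4: prey: 1+0-0=1; pred: 9+0-3=6
Step 5: prey: 1+0-0=1; pred: 6+0-2=4
Step 6: prey: 1+0-0=1; pred: 4+0-1=3

Answer: 1 3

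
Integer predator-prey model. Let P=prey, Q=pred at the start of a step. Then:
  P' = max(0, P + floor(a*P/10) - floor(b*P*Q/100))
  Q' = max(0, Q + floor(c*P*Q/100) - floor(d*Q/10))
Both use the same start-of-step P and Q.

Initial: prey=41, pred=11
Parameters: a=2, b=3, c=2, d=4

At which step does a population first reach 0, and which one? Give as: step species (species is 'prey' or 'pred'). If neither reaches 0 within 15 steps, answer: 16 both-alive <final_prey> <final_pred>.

Step 1: prey: 41+8-13=36; pred: 11+9-4=16
Step 2: prey: 36+7-17=26; pred: 16+11-6=21
Step 3: prey: 26+5-16=15; pred: 21+10-8=23
Step 4: prey: 15+3-10=8; pred: 23+6-9=20
Step 5: prey: 8+1-4=5; pred: 20+3-8=15
Step 6: prey: 5+1-2=4; pred: 15+1-6=10
Step 7: prey: 4+0-1=3; pred: 10+0-4=6
Step 8: prey: 3+0-0=3; pred: 6+0-2=4
Step 9: prey: 3+0-0=3; pred: 4+0-1=3
Step 10: prey: 3+0-0=3; pred: 3+0-1=2
Step 11: prey: 3+0-0=3; pred: 2+0-0=2
Steps 12-15: state stable at prey=3, pred=2 (no change)
No extinction within 15 steps

Answer: 16 both-alive 3 2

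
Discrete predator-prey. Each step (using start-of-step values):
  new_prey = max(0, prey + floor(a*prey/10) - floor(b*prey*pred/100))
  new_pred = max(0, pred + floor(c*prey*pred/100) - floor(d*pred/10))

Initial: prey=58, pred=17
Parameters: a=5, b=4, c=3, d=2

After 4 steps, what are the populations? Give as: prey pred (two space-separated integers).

Step 1: prey: 58+29-39=48; pred: 17+29-3=43
Step 2: prey: 48+24-82=0; pred: 43+61-8=96
Step 3: prey: 0+0-0=0; pred: 96+0-19=77
Step 4: prey: 0+0-0=0; pred: 77+0-15=62

Answer: 0 62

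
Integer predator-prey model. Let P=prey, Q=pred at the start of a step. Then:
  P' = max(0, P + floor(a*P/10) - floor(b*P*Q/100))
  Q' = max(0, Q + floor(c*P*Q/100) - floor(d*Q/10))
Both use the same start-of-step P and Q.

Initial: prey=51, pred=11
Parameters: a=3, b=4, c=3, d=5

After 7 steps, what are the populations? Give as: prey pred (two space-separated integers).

Step 1: prey: 51+15-22=44; pred: 11+16-5=22
Step 2: prey: 44+13-38=19; pred: 22+29-11=40
Step 3: prey: 19+5-30=0; pred: 40+22-20=42
Step 4: prey: 0+0-0=0; pred: 42+0-21=21
Step 5: prey: 0+0-0=0; pred: 21+0-10=11
Step 6: prey: 0+0-0=0; pred: 11+0-5=6
Step 7: prey: 0+0-0=0; pred: 6+0-3=3

Answer: 0 3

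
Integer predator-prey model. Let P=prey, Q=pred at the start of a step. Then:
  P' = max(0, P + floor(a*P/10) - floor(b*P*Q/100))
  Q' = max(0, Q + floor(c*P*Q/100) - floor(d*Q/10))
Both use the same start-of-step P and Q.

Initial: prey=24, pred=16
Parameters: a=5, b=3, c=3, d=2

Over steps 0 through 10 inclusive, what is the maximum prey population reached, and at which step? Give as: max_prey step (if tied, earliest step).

Answer: 25 1

Derivation:
Step 1: prey: 24+12-11=25; pred: 16+11-3=24
Step 2: prey: 25+12-18=19; pred: 24+18-4=38
Step 3: prey: 19+9-21=7; pred: 38+21-7=52
Step 4: prey: 7+3-10=0; pred: 52+10-10=52
Step 5: prey: 0+0-0=0; pred: 52+0-10=42
Step 6: prey: 0+0-0=0; pred: 42+0-8=34
Step 7: prey: 0+0-0=0; pred: 34+0-6=28
Step 8: prey: 0+0-0=0; pred: 28+0-5=23
Step 9: prey: 0+0-0=0; pred: 23+0-4=19
Step 10: prey: 0+0-0=0; pred: 19+0-3=16
Max prey = 25 at step 1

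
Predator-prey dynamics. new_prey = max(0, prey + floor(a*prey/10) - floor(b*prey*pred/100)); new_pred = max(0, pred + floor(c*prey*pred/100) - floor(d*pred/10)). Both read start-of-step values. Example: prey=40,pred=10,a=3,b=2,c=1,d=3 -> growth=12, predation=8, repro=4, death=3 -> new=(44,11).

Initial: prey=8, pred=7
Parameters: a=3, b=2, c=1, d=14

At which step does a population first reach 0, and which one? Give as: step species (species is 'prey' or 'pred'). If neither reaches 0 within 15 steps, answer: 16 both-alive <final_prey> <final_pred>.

Answer: 1 pred

Derivation:
Step 1: prey: 8+2-1=9; pred: 7+0-9=0
First extinction: pred at step 1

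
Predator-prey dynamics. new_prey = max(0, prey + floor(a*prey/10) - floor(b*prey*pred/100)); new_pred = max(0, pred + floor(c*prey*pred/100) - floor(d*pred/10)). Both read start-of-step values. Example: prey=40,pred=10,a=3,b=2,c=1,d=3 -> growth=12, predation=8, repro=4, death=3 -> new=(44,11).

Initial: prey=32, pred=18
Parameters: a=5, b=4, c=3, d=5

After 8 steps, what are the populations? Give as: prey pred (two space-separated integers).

Answer: 1 1

Derivation:
Step 1: prey: 32+16-23=25; pred: 18+17-9=26
Step 2: prey: 25+12-26=11; pred: 26+19-13=32
Step 3: prey: 11+5-14=2; pred: 32+10-16=26
Step 4: prey: 2+1-2=1; pred: 26+1-13=14
Step 5: prey: 1+0-0=1; pred: 14+0-7=7
Step 6: prey: 1+0-0=1; pred: 7+0-3=4
Step 7: prey: 1+0-0=1; pred: 4+0-2=2
Step 8: prey: 1+0-0=1; pred: 2+0-1=1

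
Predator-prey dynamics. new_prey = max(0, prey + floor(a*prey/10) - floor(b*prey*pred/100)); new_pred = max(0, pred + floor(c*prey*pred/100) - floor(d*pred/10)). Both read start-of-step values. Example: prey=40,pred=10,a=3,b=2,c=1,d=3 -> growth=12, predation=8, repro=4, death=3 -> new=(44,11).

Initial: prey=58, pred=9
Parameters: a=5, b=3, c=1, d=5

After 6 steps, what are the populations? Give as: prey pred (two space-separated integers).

Answer: 37 46

Derivation:
Step 1: prey: 58+29-15=72; pred: 9+5-4=10
Step 2: prey: 72+36-21=87; pred: 10+7-5=12
Step 3: prey: 87+43-31=99; pred: 12+10-6=16
Step 4: prey: 99+49-47=101; pred: 16+15-8=23
Step 5: prey: 101+50-69=82; pred: 23+23-11=35
Step 6: prey: 82+41-86=37; pred: 35+28-17=46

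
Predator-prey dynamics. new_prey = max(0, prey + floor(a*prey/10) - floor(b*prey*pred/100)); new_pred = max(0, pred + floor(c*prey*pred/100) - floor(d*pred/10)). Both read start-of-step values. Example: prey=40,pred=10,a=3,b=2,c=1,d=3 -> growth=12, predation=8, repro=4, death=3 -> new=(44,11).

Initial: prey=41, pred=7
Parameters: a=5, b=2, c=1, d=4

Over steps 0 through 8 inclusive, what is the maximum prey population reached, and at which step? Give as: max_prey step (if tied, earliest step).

Answer: 151 5

Derivation:
Step 1: prey: 41+20-5=56; pred: 7+2-2=7
Step 2: prey: 56+28-7=77; pred: 7+3-2=8
Step 3: prey: 77+38-12=103; pred: 8+6-3=11
Step 4: prey: 103+51-22=132; pred: 11+11-4=18
Step 5: prey: 132+66-47=151; pred: 18+23-7=34
Step 6: prey: 151+75-102=124; pred: 34+51-13=72
Step 7: prey: 124+62-178=8; pred: 72+89-28=133
Step 8: prey: 8+4-21=0; pred: 133+10-53=90
Max prey = 151 at step 5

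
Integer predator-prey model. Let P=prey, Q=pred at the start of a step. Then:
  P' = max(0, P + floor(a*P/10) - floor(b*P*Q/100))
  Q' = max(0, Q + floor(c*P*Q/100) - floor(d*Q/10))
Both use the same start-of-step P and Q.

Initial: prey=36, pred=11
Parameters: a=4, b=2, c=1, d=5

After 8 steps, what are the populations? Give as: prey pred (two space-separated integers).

Step 1: prey: 36+14-7=43; pred: 11+3-5=9
Step 2: prey: 43+17-7=53; pred: 9+3-4=8
Step 3: prey: 53+21-8=66; pred: 8+4-4=8
Step 4: prey: 66+26-10=82; pred: 8+5-4=9
Step 5: prey: 82+32-14=100; pred: 9+7-4=12
Step 6: prey: 100+40-24=116; pred: 12+12-6=18
Step 7: prey: 116+46-41=121; pred: 18+20-9=29
Step 8: prey: 121+48-70=99; pred: 29+35-14=50

Answer: 99 50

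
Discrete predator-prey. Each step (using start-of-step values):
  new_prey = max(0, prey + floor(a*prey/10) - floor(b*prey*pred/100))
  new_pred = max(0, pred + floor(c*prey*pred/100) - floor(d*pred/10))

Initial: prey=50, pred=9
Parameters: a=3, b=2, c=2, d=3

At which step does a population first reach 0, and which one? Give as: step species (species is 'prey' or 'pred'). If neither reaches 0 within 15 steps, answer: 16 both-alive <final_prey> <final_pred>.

Answer: 5 prey

Derivation:
Step 1: prey: 50+15-9=56; pred: 9+9-2=16
Step 2: prey: 56+16-17=55; pred: 16+17-4=29
Step 3: prey: 55+16-31=40; pred: 29+31-8=52
Step 4: prey: 40+12-41=11; pred: 52+41-15=78
Step 5: prey: 11+3-17=0; pred: 78+17-23=72
First extinction: prey at step 5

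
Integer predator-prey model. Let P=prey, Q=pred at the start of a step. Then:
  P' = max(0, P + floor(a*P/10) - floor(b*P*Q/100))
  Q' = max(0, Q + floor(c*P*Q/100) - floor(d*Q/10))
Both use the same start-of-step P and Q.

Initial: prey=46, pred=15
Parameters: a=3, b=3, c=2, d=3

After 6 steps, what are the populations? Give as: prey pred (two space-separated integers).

Answer: 0 17

Derivation:
Step 1: prey: 46+13-20=39; pred: 15+13-4=24
Step 2: prey: 39+11-28=22; pred: 24+18-7=35
Step 3: prey: 22+6-23=5; pred: 35+15-10=40
Step 4: prey: 5+1-6=0; pred: 40+4-12=32
Step 5: prey: 0+0-0=0; pred: 32+0-9=23
Step 6: prey: 0+0-0=0; pred: 23+0-6=17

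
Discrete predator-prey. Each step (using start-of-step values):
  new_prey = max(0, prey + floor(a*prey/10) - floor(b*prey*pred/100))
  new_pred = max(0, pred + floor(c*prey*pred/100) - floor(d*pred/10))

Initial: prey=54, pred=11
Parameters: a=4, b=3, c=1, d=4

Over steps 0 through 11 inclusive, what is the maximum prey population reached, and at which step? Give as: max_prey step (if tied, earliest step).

Step 1: prey: 54+21-17=58; pred: 11+5-4=12
Step 2: prey: 58+23-20=61; pred: 12+6-4=14
Step 3: prey: 61+24-25=60; pred: 14+8-5=17
Step 4: prey: 60+24-30=54; pred: 17+10-6=21
Step 5: prey: 54+21-34=41; pred: 21+11-8=24
Step 6: prey: 41+16-29=28; pred: 24+9-9=24
Step 7: prey: 28+11-20=19; pred: 24+6-9=21
Step 8: prey: 19+7-11=15; pred: 21+3-8=16
Step 9: prey: 15+6-7=14; pred: 16+2-6=12
Step 10: prey: 14+5-5=14; pred: 12+1-4=9
Step 11: prey: 14+5-3=16; pred: 9+1-3=7
Max prey = 61 at step 2

Answer: 61 2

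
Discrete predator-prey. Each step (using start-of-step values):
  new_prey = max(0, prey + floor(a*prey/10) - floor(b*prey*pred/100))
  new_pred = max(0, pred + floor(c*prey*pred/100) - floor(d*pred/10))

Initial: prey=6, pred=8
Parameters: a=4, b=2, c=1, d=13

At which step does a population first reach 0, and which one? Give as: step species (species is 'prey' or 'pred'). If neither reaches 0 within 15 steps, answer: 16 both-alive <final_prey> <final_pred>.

Answer: 1 pred

Derivation:
Step 1: prey: 6+2-0=8; pred: 8+0-10=0
First extinction: pred at step 1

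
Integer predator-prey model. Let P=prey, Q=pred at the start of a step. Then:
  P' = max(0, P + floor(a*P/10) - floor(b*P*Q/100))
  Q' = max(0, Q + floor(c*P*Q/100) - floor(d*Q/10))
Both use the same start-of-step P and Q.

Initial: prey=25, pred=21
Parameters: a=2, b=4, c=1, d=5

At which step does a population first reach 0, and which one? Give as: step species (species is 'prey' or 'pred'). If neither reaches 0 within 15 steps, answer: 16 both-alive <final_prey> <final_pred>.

Step 1: prey: 25+5-21=9; pred: 21+5-10=16
Step 2: prey: 9+1-5=5; pred: 16+1-8=9
Step 3: prey: 5+1-1=5; pred: 9+0-4=5
Step 4: prey: 5+1-1=5; pred: 5+0-2=3
Step 5: prey: 5+1-0=6; pred: 3+0-1=2
Step 6: prey: 6+1-0=7; pred: 2+0-1=1
Step 7: prey: 7+1-0=8; pred: 1+0-0=1
Step 8: prey: 8+1-0=9; pred: 1+0-0=1
Step 9: prey: 9+1-0=10; pred: 1+0-0=1
Step 10: prey: 10+2-0=12; pred: 1+0-0=1
Step 11: prey: 12+2-0=14; pred: 1+0-0=1
Step 12: prey: 14+2-0=16; pred: 1+0-0=1
Step 13: prey: 16+3-0=19; pred: 1+0-0=1
Step 14: prey: 19+3-0=22; pred: 1+0-0=1
Step 15: prey: 22+4-0=26; pred: 1+0-0=1
No extinction within 15 steps

Answer: 16 both-alive 26 1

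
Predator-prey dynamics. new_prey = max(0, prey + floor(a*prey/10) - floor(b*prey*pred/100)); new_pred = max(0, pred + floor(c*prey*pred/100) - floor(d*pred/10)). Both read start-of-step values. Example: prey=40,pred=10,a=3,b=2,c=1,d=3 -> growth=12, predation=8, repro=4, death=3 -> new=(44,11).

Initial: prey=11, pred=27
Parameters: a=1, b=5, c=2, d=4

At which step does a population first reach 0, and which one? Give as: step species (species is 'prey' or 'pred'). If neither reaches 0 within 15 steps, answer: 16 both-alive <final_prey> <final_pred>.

Step 1: prey: 11+1-14=0; pred: 27+5-10=22
First extinction: prey at step 1

Answer: 1 prey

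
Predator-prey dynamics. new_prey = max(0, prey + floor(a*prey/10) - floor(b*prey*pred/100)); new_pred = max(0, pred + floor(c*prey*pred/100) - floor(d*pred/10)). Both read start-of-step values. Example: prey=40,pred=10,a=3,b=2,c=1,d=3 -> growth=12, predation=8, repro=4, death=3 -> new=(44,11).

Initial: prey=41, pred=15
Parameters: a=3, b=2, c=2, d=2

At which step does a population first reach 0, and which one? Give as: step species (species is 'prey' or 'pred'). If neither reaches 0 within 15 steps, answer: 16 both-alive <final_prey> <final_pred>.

Step 1: prey: 41+12-12=41; pred: 15+12-3=24
Step 2: prey: 41+12-19=34; pred: 24+19-4=39
Step 3: prey: 34+10-26=18; pred: 39+26-7=58
Step 4: prey: 18+5-20=3; pred: 58+20-11=67
Step 5: prey: 3+0-4=0; pred: 67+4-13=58
First extinction: prey at step 5

Answer: 5 prey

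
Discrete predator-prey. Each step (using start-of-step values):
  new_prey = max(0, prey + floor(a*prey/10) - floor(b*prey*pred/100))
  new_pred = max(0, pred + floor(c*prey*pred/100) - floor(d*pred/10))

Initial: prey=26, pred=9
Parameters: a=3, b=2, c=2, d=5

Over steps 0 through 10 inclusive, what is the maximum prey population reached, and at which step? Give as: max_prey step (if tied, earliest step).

Step 1: prey: 26+7-4=29; pred: 9+4-4=9
Step 2: prey: 29+8-5=32; pred: 9+5-4=10
Step 3: prey: 32+9-6=35; pred: 10+6-5=11
Step 4: prey: 35+10-7=38; pred: 11+7-5=13
Step 5: prey: 38+11-9=40; pred: 13+9-6=16
Step 6: prey: 40+12-12=40; pred: 16+12-8=20
Step 7: prey: 40+12-16=36; pred: 20+16-10=26
Step 8: prey: 36+10-18=28; pred: 26+18-13=31
Step 9: prey: 28+8-17=19; pred: 31+17-15=33
Step 10: prey: 19+5-12=12; pred: 33+12-16=29
Max prey = 40 at step 5

Answer: 40 5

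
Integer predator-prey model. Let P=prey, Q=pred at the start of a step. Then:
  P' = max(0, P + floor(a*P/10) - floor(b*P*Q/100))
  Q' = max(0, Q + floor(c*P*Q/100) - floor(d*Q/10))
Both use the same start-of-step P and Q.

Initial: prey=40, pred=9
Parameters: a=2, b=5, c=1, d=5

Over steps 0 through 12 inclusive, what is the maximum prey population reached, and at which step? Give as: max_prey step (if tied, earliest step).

Answer: 62 12

Derivation:
Step 1: prey: 40+8-18=30; pred: 9+3-4=8
Step 2: prey: 30+6-12=24; pred: 8+2-4=6
Step 3: prey: 24+4-7=21; pred: 6+1-3=4
Step 4: prey: 21+4-4=21; pred: 4+0-2=2
Step 5: prey: 21+4-2=23; pred: 2+0-1=1
Step 6: prey: 23+4-1=26; pred: 1+0-0=1
Step 7: prey: 26+5-1=30; pred: 1+0-0=1
Step 8: prey: 30+6-1=35; pred: 1+0-0=1
Step 9: prey: 35+7-1=41; pred: 1+0-0=1
Step 10: prey: 41+8-2=47; pred: 1+0-0=1
Step 11: prey: 47+9-2=54; pred: 1+0-0=1
Step 12: prey: 54+10-2=62; pred: 1+0-0=1
Max prey = 62 at step 12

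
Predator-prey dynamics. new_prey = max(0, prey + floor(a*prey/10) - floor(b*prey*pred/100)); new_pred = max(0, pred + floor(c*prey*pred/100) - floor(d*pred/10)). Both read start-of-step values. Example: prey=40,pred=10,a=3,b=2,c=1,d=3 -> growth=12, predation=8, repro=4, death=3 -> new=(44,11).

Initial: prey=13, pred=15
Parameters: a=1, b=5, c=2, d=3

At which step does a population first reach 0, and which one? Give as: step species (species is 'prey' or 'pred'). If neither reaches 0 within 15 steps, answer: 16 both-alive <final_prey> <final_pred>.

Answer: 16 both-alive 1 3

Derivation:
Step 1: prey: 13+1-9=5; pred: 15+3-4=14
Step 2: prey: 5+0-3=2; pred: 14+1-4=11
Step 3: prey: 2+0-1=1; pred: 11+0-3=8
Step 4: prey: 1+0-0=1; pred: 8+0-2=6
Step 5: prey: 1+0-0=1; pred: 6+0-1=5
Step 6: prey: 1+0-0=1; pred: 5+0-1=4
Step 7: prey: 1+0-0=1; pred: 4+0-1=3
Step 8: prey: 1+0-0=1; pred: 3+0-0=3
Steps 9-15: state stable at prey=1, pred=3 (no change)
No extinction within 15 steps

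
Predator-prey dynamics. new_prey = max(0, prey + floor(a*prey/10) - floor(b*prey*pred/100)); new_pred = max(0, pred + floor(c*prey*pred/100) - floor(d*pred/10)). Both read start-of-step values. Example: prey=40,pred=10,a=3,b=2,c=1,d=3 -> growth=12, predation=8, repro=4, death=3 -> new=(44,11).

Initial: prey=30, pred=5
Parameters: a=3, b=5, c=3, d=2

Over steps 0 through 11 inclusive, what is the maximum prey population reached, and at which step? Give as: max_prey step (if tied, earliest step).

Answer: 32 1

Derivation:
Step 1: prey: 30+9-7=32; pred: 5+4-1=8
Step 2: prey: 32+9-12=29; pred: 8+7-1=14
Step 3: prey: 29+8-20=17; pred: 14+12-2=24
Step 4: prey: 17+5-20=2; pred: 24+12-4=32
Step 5: prey: 2+0-3=0; pred: 32+1-6=27
Step 6: prey: 0+0-0=0; pred: 27+0-5=22
Step 7: prey: 0+0-0=0; pred: 22+0-4=18
Step 8: prey: 0+0-0=0; pred: 18+0-3=15
Step 9: prey: 0+0-0=0; pred: 15+0-3=12
Step 10: prey: 0+0-0=0; pred: 12+0-2=10
Step 11: prey: 0+0-0=0; pred: 10+0-2=8
Max prey = 32 at step 1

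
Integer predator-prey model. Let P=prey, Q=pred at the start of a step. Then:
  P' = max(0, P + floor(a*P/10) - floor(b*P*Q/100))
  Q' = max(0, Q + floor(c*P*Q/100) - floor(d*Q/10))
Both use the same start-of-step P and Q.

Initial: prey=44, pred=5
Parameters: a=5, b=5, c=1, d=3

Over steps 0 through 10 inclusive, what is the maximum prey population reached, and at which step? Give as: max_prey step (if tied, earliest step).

Step 1: prey: 44+22-11=55; pred: 5+2-1=6
Step 2: prey: 55+27-16=66; pred: 6+3-1=8
Step 3: prey: 66+33-26=73; pred: 8+5-2=11
Step 4: prey: 73+36-40=69; pred: 11+8-3=16
Step 5: prey: 69+34-55=48; pred: 16+11-4=23
Step 6: prey: 48+24-55=17; pred: 23+11-6=28
Step 7: prey: 17+8-23=2; pred: 28+4-8=24
Step 8: prey: 2+1-2=1; pred: 24+0-7=17
Step 9: prey: 1+0-0=1; pred: 17+0-5=12
Step 10: prey: 1+0-0=1; pred: 12+0-3=9
Max prey = 73 at step 3

Answer: 73 3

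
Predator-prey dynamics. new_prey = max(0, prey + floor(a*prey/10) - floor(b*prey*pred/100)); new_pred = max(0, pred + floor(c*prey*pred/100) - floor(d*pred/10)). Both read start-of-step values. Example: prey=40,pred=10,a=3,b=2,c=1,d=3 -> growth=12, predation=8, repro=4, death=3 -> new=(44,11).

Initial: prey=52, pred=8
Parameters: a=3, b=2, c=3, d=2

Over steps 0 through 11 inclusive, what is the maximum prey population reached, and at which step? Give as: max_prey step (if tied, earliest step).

Answer: 59 1

Derivation:
Step 1: prey: 52+15-8=59; pred: 8+12-1=19
Step 2: prey: 59+17-22=54; pred: 19+33-3=49
Step 3: prey: 54+16-52=18; pred: 49+79-9=119
Step 4: prey: 18+5-42=0; pred: 119+64-23=160
Step 5: prey: 0+0-0=0; pred: 160+0-32=128
Step 6: prey: 0+0-0=0; pred: 128+0-25=103
Step 7: prey: 0+0-0=0; pred: 103+0-20=83
Step 8: prey: 0+0-0=0; pred: 83+0-16=67
Step 9: prey: 0+0-0=0; pred: 67+0-13=54
Step 10: prey: 0+0-0=0; pred: 54+0-10=44
Step 11: prey: 0+0-0=0; pred: 44+0-8=36
Max prey = 59 at step 1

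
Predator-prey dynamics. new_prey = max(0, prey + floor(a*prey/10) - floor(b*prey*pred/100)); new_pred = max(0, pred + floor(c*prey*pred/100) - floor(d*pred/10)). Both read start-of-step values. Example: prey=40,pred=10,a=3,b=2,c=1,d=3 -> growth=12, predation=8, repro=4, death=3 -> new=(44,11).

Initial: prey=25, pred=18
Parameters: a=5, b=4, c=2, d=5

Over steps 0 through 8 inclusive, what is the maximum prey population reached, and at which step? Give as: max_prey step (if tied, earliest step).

Answer: 30 8

Derivation:
Step 1: prey: 25+12-18=19; pred: 18+9-9=18
Step 2: prey: 19+9-13=15; pred: 18+6-9=15
Step 3: prey: 15+7-9=13; pred: 15+4-7=12
Step 4: prey: 13+6-6=13; pred: 12+3-6=9
Step 5: prey: 13+6-4=15; pred: 9+2-4=7
Step 6: prey: 15+7-4=18; pred: 7+2-3=6
Step 7: prey: 18+9-4=23; pred: 6+2-3=5
Step 8: prey: 23+11-4=30; pred: 5+2-2=5
Max prey = 30 at step 8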